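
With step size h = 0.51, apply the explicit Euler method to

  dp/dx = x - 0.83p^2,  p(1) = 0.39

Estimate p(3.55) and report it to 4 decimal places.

1.9780

Euler: p_{n+1} = p_n + h·f(x_n, p_n).
x=1.000000, p=0.390000: f=0.873757 → p ← 0.390000 + 0.51·0.873757 = 0.835616
x=1.510000, p=0.835616: f=0.930449 → p ← 0.835616 + 0.51·0.930449 = 1.310145
x=2.020000, p=1.310145: f=0.595322 → p ← 1.310145 + 0.51·0.595322 = 1.613759
x=2.530000, p=1.613759: f=0.368499 → p ← 1.613759 + 0.51·0.368499 = 1.801693
x=3.040000, p=1.801693: f=0.345738 → p ← 1.801693 + 0.51·0.345738 = 1.978020
p(3.55) ≈ 1.9780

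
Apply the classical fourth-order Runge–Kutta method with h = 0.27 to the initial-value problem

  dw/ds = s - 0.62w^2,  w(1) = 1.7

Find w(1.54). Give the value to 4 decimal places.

1.5445

RK4: k1 = f(s_n, w_n); k2 = f(s_n + h/2, w_n + (h/2)·k1); k3 = f(s_n + h/2, w_n + (h/2)·k2); k4 = f(s_n + h, w_n + h·k3); w_{n+1} = w_n + (h/6)·(k1 + 2k2 + 2k3 + k4).
s=1.000000, w=1.700000:
  k1 = f(1.000000, 1.700000) = -0.791800
  k2 = f(1.135000, 1.593107) = -0.438554
  k3 = f(1.135000, 1.640795) = -0.534170
  k4 = f(1.270000, 1.555774) = -0.230669
  w ← 1.700000 + (0.27/6)·(k1 + 2k2 + 2k3 + k4) = 1.566444
s=1.270000, w=1.566444:
  k1 = f(1.270000, 1.566444) = -0.251323
  k2 = f(1.405000, 1.532515) = -0.051134
  k3 = f(1.405000, 1.559541) = -0.102944
  k4 = f(1.540000, 1.538649) = 0.072187
  w ← 1.566444 + (0.27/6)·(k1 + 2k2 + 2k3 + k4) = 1.544516
w(1.54) ≈ 1.5445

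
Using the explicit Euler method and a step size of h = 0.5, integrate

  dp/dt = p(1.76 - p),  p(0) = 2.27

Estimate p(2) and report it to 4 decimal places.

1.7598

Euler: p_{n+1} = p_n + h·f(t_n, p_n).
t=0.000000, p=2.270000: f=-1.157700 → p ← 2.270000 + 0.5·(-1.157700) = 1.691150
t=0.500000, p=1.691150: f=0.116436 → p ← 1.691150 + 0.5·0.116436 = 1.749368
t=1.000000, p=1.749368: f=0.018600 → p ← 1.749368 + 0.5·0.018600 = 1.758668
t=1.500000, p=1.758668: f=0.002343 → p ← 1.758668 + 0.5·0.002343 = 1.759839
p(2) ≈ 1.7598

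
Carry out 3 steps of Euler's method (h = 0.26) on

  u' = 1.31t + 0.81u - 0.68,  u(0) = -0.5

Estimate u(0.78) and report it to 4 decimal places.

-1.2527

Euler: u_{n+1} = u_n + h·f(t_n, u_n).
t=0.000000, u=-0.500000: f=-1.085000 → u ← -0.500000 + 0.26·(-1.085000) = -0.782100
t=0.260000, u=-0.782100: f=-0.972901 → u ← -0.782100 + 0.26·(-0.972901) = -1.035054
t=0.520000, u=-1.035054: f=-0.837194 → u ← -1.035054 + 0.26·(-0.837194) = -1.252725
u(0.78) ≈ -1.2527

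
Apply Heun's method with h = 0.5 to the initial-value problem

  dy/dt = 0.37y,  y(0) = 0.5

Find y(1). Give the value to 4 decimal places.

0.7225

Heun: k1 = f(t_n, y_n); k2 = f(t_n + h, y_n + h·k1); y_{n+1} = y_n + (h/2)·(k1 + k2).
t=0.000000, y=0.500000:
  k1 = f(0.000000, 0.500000) = 0.185000
  k2 = f(0.500000, 0.592500) = 0.219225
  y ← 0.500000 + (0.5/2)·(0.185000 + 0.219225) = 0.601056
t=0.500000, y=0.601056:
  k1 = f(0.500000, 0.601056) = 0.222391
  k2 = f(1.000000, 0.712252) = 0.263533
  y ← 0.601056 + (0.5/2)·(0.222391 + 0.263533) = 0.722537
y(1) ≈ 0.7225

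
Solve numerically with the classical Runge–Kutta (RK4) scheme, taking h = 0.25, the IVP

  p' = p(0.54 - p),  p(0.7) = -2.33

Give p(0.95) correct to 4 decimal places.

-6.8346

RK4: k1 = f(x_n, p_n); k2 = f(x_n + h/2, p_n + (h/2)·k1); k3 = f(x_n + h/2, p_n + (h/2)·k2); k4 = f(x_n + h, p_n + h·k3); p_{n+1} = p_n + (h/6)·(k1 + 2k2 + 2k3 + k4).
x=0.700000, p=-2.330000:
  k1 = f(0.700000, -2.330000) = -6.687100
  k2 = f(0.825000, -3.165888) = -11.732423
  k3 = f(0.825000, -3.796553) = -16.463952
  k4 = f(0.950000, -6.445988) = -45.031595
  p ← -2.330000 + (0.25/6)·(k1 + 2k2 + 2k3 + k4) = -6.834644
p(0.95) ≈ -6.8346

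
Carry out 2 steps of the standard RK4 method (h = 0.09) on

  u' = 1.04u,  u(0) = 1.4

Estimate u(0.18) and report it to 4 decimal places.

1.6882

RK4: k1 = f(t_n, u_n); k2 = f(t_n + h/2, u_n + (h/2)·k1); k3 = f(t_n + h/2, u_n + (h/2)·k2); k4 = f(t_n + h, u_n + h·k3); u_{n+1} = u_n + (h/6)·(k1 + 2k2 + 2k3 + k4).
t=0.000000, u=1.400000:
  k1 = f(0.000000, 1.400000) = 1.456000
  k2 = f(0.045000, 1.465520) = 1.524141
  k3 = f(0.045000, 1.468586) = 1.527330
  k4 = f(0.090000, 1.537460) = 1.598958
  u ← 1.400000 + (0.09/6)·(k1 + 2k2 + 2k3 + k4) = 1.537368
t=0.090000, u=1.537368:
  k1 = f(0.090000, 1.537368) = 1.598863
  k2 = f(0.135000, 1.609317) = 1.673690
  k3 = f(0.135000, 1.612685) = 1.677192
  k4 = f(0.180000, 1.688316) = 1.755848
  u ← 1.537368 + (0.09/6)·(k1 + 2k2 + 2k3 + k4) = 1.688216
u(0.18) ≈ 1.6882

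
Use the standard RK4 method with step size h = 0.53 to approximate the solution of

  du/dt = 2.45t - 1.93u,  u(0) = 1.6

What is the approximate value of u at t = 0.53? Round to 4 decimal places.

0.8448

RK4: k1 = f(t_n, u_n); k2 = f(t_n + h/2, u_n + (h/2)·k1); k3 = f(t_n + h/2, u_n + (h/2)·k2); k4 = f(t_n + h, u_n + h·k3); u_{n+1} = u_n + (h/6)·(k1 + 2k2 + 2k3 + k4).
t=0.000000, u=1.600000:
  k1 = f(0.000000, 1.600000) = -3.088000
  k2 = f(0.265000, 0.781680) = -0.859392
  k3 = f(0.265000, 1.372261) = -1.999214
  k4 = f(0.530000, 0.540417) = 0.255496
  u ← 1.600000 + (0.53/6)·(k1 + 2k2 + 2k3 + k4) = 0.844775
u(0.53) ≈ 0.8448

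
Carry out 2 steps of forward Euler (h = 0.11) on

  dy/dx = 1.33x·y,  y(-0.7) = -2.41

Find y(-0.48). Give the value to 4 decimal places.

-1.9765

Euler: y_{n+1} = y_n + h·f(x_n, y_n).
x=-0.700000, y=-2.410000: f=2.243710 → y ← -2.410000 + 0.11·2.243710 = -2.163192
x=-0.590000, y=-2.163192: f=1.697457 → y ← -2.163192 + 0.11·1.697457 = -1.976472
y(-0.48) ≈ -1.9765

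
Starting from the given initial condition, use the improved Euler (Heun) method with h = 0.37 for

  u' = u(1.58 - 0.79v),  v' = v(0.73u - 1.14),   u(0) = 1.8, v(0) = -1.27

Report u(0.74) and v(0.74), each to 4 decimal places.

Heun on (u,v): k1 = f(t_n, state_n); k2 = f(t_n + h, state_n + h·k1); state_{n+1} = state_n + (h/2)·(k1 + k2).
0.000000: (1.800000, -1.270000)
  k1 = (4.649940, -0.220980)
  predictor → (3.520478, -1.351763)
  k2 = (9.321847, -1.932951)
  → (4.384781, -1.668477)
0.370000: (4.384781, -1.668477)
  k1 = (12.707520, -3.438548)
  predictor → (9.086563, -2.940740)
  k2 = (35.466532, -16.154046)
  → (13.296980, -5.293107)
(u(0.74), v(0.74)) ≈ (13.2970, -5.2931)

13.2970, -5.2931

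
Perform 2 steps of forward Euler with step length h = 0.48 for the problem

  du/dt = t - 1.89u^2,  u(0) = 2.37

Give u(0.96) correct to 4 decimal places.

Euler: u_{n+1} = u_n + h·f(t_n, u_n).
t=0.000000, u=2.370000: f=-10.615941 → u ← 2.370000 + 0.48·(-10.615941) = -2.725652
t=0.480000, u=-2.725652: f=-13.561145 → u ← -2.725652 + 0.48·(-13.561145) = -9.235001
u(0.96) ≈ -9.2350

-9.2350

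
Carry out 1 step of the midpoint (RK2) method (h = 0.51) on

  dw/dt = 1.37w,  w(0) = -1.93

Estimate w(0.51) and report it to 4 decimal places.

Midpoint: k1 = f(t_n, w_n); k2 = f(t_n + h/2, w_n + (h/2)·k1); w_{n+1} = w_n + h·k2.
t=0.000000, w=-1.930000:
  k1 = f(0.000000, -1.930000) = -2.644100
  k2 = f(0.255000, -2.604246) = -3.567816
  w ← -1.930000 + 0.51·(-3.567816) = -3.749586
w(0.51) ≈ -3.7496

-3.7496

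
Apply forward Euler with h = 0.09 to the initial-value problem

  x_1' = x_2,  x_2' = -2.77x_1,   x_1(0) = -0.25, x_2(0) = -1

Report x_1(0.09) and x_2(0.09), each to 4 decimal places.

Euler on (x_1,x_2): x_1_{n+1} = x_1_n + h·x_1', x_2_{n+1} = x_2_n + h·x_2'.
0.000000: (-0.250000, -1.000000); f=(-1.000000, 0.692500) → (-0.340000, -0.937675)
(x_1(0.09), x_2(0.09)) ≈ (-0.3400, -0.9377)

-0.3400, -0.9377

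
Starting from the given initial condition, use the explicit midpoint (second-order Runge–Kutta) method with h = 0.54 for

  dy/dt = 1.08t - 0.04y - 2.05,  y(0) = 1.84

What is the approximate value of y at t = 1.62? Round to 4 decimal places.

-0.1006

Midpoint: k1 = f(t_n, y_n); k2 = f(t_n + h/2, y_n + (h/2)·k1); y_{n+1} = y_n + h·k2.
t=0.000000, y=1.840000:
  k1 = f(0.000000, 1.840000) = -2.123600
  k2 = f(0.270000, 1.266628) = -1.809065
  y ← 1.840000 + 0.54·(-1.809065) = 0.863105
t=0.540000, y=0.863105:
  k1 = f(0.540000, 0.863105) = -1.501324
  k2 = f(0.810000, 0.457747) = -1.193510
  y ← 0.863105 + 0.54·(-1.193510) = 0.218609
t=1.080000, y=0.218609:
  k1 = f(1.080000, 0.218609) = -0.892344
  k2 = f(1.350000, -0.022323) = -0.591107
  y ← 0.218609 + 0.54·(-0.591107) = -0.100588
y(1.62) ≈ -0.1006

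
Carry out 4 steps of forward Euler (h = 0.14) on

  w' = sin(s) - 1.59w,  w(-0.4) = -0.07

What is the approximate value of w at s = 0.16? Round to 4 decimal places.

Euler: w_{n+1} = w_n + h·f(s_n, w_n).
s=-0.400000, w=-0.070000: f=-0.278118 → w ← -0.070000 + 0.14·(-0.278118) = -0.108937
s=-0.260000, w=-0.108937: f=-0.083871 → w ← -0.108937 + 0.14·(-0.083871) = -0.120679
s=-0.120000, w=-0.120679: f=0.072167 → w ← -0.120679 + 0.14·0.072167 = -0.110575
s=0.020000, w=-0.110575: f=0.195813 → w ← -0.110575 + 0.14·0.195813 = -0.083161
w(0.16) ≈ -0.0832

-0.0832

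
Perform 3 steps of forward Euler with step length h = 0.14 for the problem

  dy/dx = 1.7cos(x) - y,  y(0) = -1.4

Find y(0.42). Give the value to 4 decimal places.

Euler: y_{n+1} = y_n + h·f(x_n, y_n).
x=0.000000, y=-1.400000: f=3.100000 → y ← -1.400000 + 0.14·3.100000 = -0.966000
x=0.140000, y=-0.966000: f=2.649367 → y ← -0.966000 + 0.14·2.649367 = -0.595089
x=0.280000, y=-0.595089: f=2.228883 → y ← -0.595089 + 0.14·2.228883 = -0.283045
y(0.42) ≈ -0.2830

-0.2830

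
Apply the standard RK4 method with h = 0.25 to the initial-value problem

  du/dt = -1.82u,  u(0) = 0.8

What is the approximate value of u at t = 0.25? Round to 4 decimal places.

0.5077

RK4: k1 = f(t_n, u_n); k2 = f(t_n + h/2, u_n + (h/2)·k1); k3 = f(t_n + h/2, u_n + (h/2)·k2); k4 = f(t_n + h, u_n + h·k3); u_{n+1} = u_n + (h/6)·(k1 + 2k2 + 2k3 + k4).
t=0.000000, u=0.800000:
  k1 = f(0.000000, 0.800000) = -1.456000
  k2 = f(0.125000, 0.618000) = -1.124760
  k3 = f(0.125000, 0.659405) = -1.200117
  k4 = f(0.250000, 0.499971) = -0.909947
  u ← 0.800000 + (0.25/6)·(k1 + 2k2 + 2k3 + k4) = 0.507679
u(0.25) ≈ 0.5077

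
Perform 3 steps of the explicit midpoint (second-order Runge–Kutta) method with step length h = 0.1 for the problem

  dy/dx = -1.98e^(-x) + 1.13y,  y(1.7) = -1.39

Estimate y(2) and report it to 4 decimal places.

Midpoint: k1 = f(x_n, y_n); k2 = f(x_n + h/2, y_n + (h/2)·k1); y_{n+1} = y_n + h·k2.
x=1.700000, y=-1.390000:
  k1 = f(1.700000, -1.390000) = -1.932413
  k2 = f(1.750000, -1.486621) = -2.023954
  y ← -1.390000 + 0.1·(-2.023954) = -1.592395
x=1.800000, y=-1.592395:
  k1 = f(1.800000, -1.592395) = -2.126699
  k2 = f(1.850000, -1.698730) = -2.230895
  y ← -1.592395 + 0.1·(-2.230895) = -1.815485
x=1.900000, y=-1.815485:
  k1 = f(1.900000, -1.815485) = -2.347644
  k2 = f(1.950000, -1.932867) = -2.465842
  y ← -1.815485 + 0.1·(-2.465842) = -2.062069
y(2) ≈ -2.0621

-2.0621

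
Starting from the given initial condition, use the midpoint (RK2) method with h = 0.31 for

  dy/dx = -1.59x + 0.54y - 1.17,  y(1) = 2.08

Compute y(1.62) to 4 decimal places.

Midpoint: k1 = f(x_n, y_n); k2 = f(x_n + h/2, y_n + (h/2)·k1); y_{n+1} = y_n + h·k2.
x=1.000000, y=2.080000:
  k1 = f(1.000000, 2.080000) = -1.636800
  k2 = f(1.155000, 1.826296) = -2.020250
  y ← 2.080000 + 0.31·(-2.020250) = 1.453722
x=1.310000, y=1.453722:
  k1 = f(1.310000, 1.453722) = -2.467890
  k2 = f(1.465000, 1.071200) = -2.920902
  y ← 1.453722 + 0.31·(-2.920902) = 0.548243
y(1.62) ≈ 0.5482

0.5482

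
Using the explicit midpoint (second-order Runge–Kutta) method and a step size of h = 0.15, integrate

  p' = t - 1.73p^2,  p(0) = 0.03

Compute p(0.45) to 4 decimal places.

0.1279

Midpoint: k1 = f(t_n, p_n); k2 = f(t_n + h/2, p_n + (h/2)·k1); p_{n+1} = p_n + h·k2.
t=0.000000, p=0.030000:
  k1 = f(0.000000, 0.030000) = -0.001557
  k2 = f(0.075000, 0.029883) = 0.073455
  p ← 0.030000 + 0.15·0.073455 = 0.041018
t=0.150000, p=0.041018:
  k1 = f(0.150000, 0.041018) = 0.147089
  k2 = f(0.225000, 0.052050) = 0.220313
  p ← 0.041018 + 0.15·0.220313 = 0.074065
t=0.300000, p=0.074065:
  k1 = f(0.300000, 0.074065) = 0.290510
  k2 = f(0.375000, 0.095853) = 0.359105
  p ← 0.074065 + 0.15·0.359105 = 0.127931
p(0.45) ≈ 0.1279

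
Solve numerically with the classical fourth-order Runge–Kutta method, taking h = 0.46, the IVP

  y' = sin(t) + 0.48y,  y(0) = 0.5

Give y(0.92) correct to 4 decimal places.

1.2388

RK4: k1 = f(t_n, y_n); k2 = f(t_n + h/2, y_n + (h/2)·k1); k3 = f(t_n + h/2, y_n + (h/2)·k2); k4 = f(t_n + h, y_n + h·k3); y_{n+1} = y_n + (h/6)·(k1 + 2k2 + 2k3 + k4).
t=0.000000, y=0.500000:
  k1 = f(0.000000, 0.500000) = 0.240000
  k2 = f(0.230000, 0.555200) = 0.494474
  k3 = f(0.230000, 0.613729) = 0.522567
  k4 = f(0.460000, 0.740381) = 0.799331
  y ← 0.500000 + (0.46/6)·(k1 + 2k2 + 2k3 + k4) = 0.735628
t=0.460000, y=0.735628:
  k1 = f(0.460000, 0.735628) = 0.797050
  k2 = f(0.690000, 0.918950) = 1.077633
  k3 = f(0.690000, 0.983484) = 1.108609
  k4 = f(0.920000, 1.245589) = 1.393484
  y ← 0.735628 + (0.46/6)·(k1 + 2k2 + 2k3 + k4) = 1.238793
y(0.92) ≈ 1.2388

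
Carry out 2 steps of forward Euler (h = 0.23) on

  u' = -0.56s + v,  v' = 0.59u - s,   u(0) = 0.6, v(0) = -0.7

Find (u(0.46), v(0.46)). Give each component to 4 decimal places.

Euler on (u,v): u_{n+1} = u_n + h·u', v_{n+1} = v_n + h·v'.
0.000000: (0.600000, -0.700000); f=(-0.700000, 0.354000) → (0.439000, -0.618580)
0.230000: (0.439000, -0.618580); f=(-0.747380, 0.029010) → (0.267103, -0.611908)
(u(0.46), v(0.46)) ≈ (0.2671, -0.6119)

0.2671, -0.6119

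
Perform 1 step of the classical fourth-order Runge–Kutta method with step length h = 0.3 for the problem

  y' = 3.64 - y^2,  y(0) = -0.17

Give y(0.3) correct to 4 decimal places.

0.8550

RK4: k1 = f(t_n, y_n); k2 = f(t_n + h/2, y_n + (h/2)·k1); k3 = f(t_n + h/2, y_n + (h/2)·k2); k4 = f(t_n + h, y_n + h·k3); y_{n+1} = y_n + (h/6)·(k1 + 2k2 + 2k3 + k4).
t=0.000000, y=-0.170000:
  k1 = f(0.000000, -0.170000) = 3.611100
  k2 = f(0.150000, 0.371665) = 3.501865
  k3 = f(0.150000, 0.355280) = 3.513776
  k4 = f(0.300000, 0.884133) = 2.858309
  y ← -0.170000 + (0.3/6)·(k1 + 2k2 + 2k3 + k4) = 0.855035
y(0.3) ≈ 0.8550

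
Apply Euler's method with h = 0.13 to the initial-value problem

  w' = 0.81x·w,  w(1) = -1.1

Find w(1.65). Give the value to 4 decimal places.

Euler: w_{n+1} = w_n + h·f(x_n, w_n).
x=1.000000, w=-1.100000: f=-0.891000 → w ← -1.100000 + 0.13·(-0.891000) = -1.215830
x=1.130000, w=-1.215830: f=-1.112849 → w ← -1.215830 + 0.13·(-1.112849) = -1.360500
x=1.260000, w=-1.360500: f=-1.388527 → w ← -1.360500 + 0.13·(-1.388527) = -1.541009
x=1.390000, w=-1.541009: f=-1.735022 → w ← -1.541009 + 0.13·(-1.735022) = -1.766562
x=1.520000, w=-1.766562: f=-2.174991 → w ← -1.766562 + 0.13·(-2.174991) = -2.049311
w(1.65) ≈ -2.0493

-2.0493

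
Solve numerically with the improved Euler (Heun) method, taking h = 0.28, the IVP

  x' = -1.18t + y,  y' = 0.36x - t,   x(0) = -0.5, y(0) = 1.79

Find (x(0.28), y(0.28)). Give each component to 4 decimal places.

-0.0521, 1.7257

Heun on (x,y): k1 = f(t_n, state_n); k2 = f(t_n + h, state_n + h·k1); state_{n+1} = state_n + (h/2)·(k1 + k2).
0.000000: (-0.500000, 1.790000)
  k1 = (1.790000, -0.180000)
  predictor → (0.001200, 1.739600)
  k2 = (1.409200, -0.279568)
  → (-0.052112, 1.725660)
(x(0.28), y(0.28)) ≈ (-0.0521, 1.7257)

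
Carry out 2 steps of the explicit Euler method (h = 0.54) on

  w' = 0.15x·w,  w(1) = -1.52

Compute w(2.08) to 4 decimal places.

-1.8481

Euler: w_{n+1} = w_n + h·f(x_n, w_n).
x=1.000000, w=-1.520000: f=-0.228000 → w ← -1.520000 + 0.54·(-0.228000) = -1.643120
x=1.540000, w=-1.643120: f=-0.379561 → w ← -1.643120 + 0.54·(-0.379561) = -1.848083
w(2.08) ≈ -1.8481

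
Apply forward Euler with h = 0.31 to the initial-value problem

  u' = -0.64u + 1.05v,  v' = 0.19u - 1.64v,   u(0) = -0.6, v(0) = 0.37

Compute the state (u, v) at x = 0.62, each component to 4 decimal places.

-0.2413, 0.0508

Euler on (u,v): u_{n+1} = u_n + h·u', v_{n+1} = v_n + h·v'.
0.000000: (-0.600000, 0.370000); f=(0.772500, -0.720800) → (-0.360525, 0.146552)
0.310000: (-0.360525, 0.146552); f=(0.384616, -0.308845) → (-0.241294, 0.050810)
(u(0.62), v(0.62)) ≈ (-0.2413, 0.0508)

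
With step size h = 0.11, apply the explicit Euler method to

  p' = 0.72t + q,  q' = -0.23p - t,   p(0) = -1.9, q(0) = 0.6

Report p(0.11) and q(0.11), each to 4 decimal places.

-1.8340, 0.6481

Euler on (p,q): p_{n+1} = p_n + h·p', q_{n+1} = q_n + h·q'.
0.000000: (-1.900000, 0.600000); f=(0.600000, 0.437000) → (-1.834000, 0.648070)
(p(0.11), q(0.11)) ≈ (-1.8340, 0.6481)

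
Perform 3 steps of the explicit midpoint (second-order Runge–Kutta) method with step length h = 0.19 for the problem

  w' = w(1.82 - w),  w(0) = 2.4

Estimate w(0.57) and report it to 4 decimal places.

2.0019

Midpoint: k1 = f(x_n, w_n); k2 = f(x_n + h/2, w_n + (h/2)·k1); w_{n+1} = w_n + h·k2.
x=0.000000, w=2.400000:
  k1 = f(0.000000, 2.400000) = -1.392000
  k2 = f(0.095000, 2.267760) = -1.015412
  w ← 2.400000 + 0.19·(-1.015412) = 2.207072
x=0.190000, w=2.207072:
  k1 = f(0.190000, 2.207072) = -0.854295
  k2 = f(0.285000, 2.125914) = -0.650346
  w ← 2.207072 + 0.19·(-0.650346) = 2.083506
x=0.380000, w=2.083506:
  k1 = f(0.380000, 2.083506) = -0.549016
  k2 = f(0.475000, 2.031349) = -0.429324
  w ← 2.083506 + 0.19·(-0.429324) = 2.001934
w(0.57) ≈ 2.0019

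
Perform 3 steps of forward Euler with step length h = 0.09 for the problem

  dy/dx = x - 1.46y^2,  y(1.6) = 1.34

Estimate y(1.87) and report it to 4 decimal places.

Euler: y_{n+1} = y_n + h·f(x_n, y_n).
x=1.600000, y=1.340000: f=-1.021576 → y ← 1.340000 + 0.09·(-1.021576) = 1.248058
x=1.690000, y=1.248058: f=-0.584168 → y ← 1.248058 + 0.09·(-0.584168) = 1.195483
x=1.780000, y=1.195483: f=-0.306602 → y ← 1.195483 + 0.09·(-0.306602) = 1.167889
y(1.87) ≈ 1.1679

1.1679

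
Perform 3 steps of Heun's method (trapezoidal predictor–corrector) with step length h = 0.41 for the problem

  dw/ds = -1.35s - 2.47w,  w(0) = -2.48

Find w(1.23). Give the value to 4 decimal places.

Heun: k1 = f(s_n, w_n); k2 = f(s_n + h, w_n + h·k1); w_{n+1} = w_n + (h/2)·(k1 + k2).
s=0.000000, w=-2.480000:
  k1 = f(0.000000, -2.480000) = 6.125600
  k2 = f(0.410000, 0.031496) = -0.631295
  w ← -2.480000 + (0.41/2)·(6.125600 + (-0.631295)) = -1.353667
s=0.410000, w=-1.353667:
  k1 = f(0.410000, -1.353667) = 2.790059
  k2 = f(0.820000, -0.209743) = -0.588934
  w ← -1.353667 + (0.41/2)·(2.790059 + (-0.588934)) = -0.902437
s=0.820000, w=-0.902437:
  k1 = f(0.820000, -0.902437) = 1.122019
  k2 = f(1.230000, -0.442409) = -0.567750
  w ← -0.902437 + (0.41/2)·(1.122019 + (-0.567750)) = -0.788812
w(1.23) ≈ -0.7888

-0.7888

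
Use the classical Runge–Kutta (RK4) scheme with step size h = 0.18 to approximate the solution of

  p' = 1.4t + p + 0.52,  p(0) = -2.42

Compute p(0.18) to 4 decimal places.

-2.7706

RK4: k1 = f(t_n, p_n); k2 = f(t_n + h/2, p_n + (h/2)·k1); k3 = f(t_n + h/2, p_n + (h/2)·k2); k4 = f(t_n + h, p_n + h·k3); p_{n+1} = p_n + (h/6)·(k1 + 2k2 + 2k3 + k4).
t=0.000000, p=-2.420000:
  k1 = f(0.000000, -2.420000) = -1.900000
  k2 = f(0.090000, -2.591000) = -1.945000
  k3 = f(0.090000, -2.595050) = -1.949050
  k4 = f(0.180000, -2.770829) = -1.998829
  p ← -2.420000 + (0.18/6)·(k1 + 2k2 + 2k3 + k4) = -2.770608
p(0.18) ≈ -2.7706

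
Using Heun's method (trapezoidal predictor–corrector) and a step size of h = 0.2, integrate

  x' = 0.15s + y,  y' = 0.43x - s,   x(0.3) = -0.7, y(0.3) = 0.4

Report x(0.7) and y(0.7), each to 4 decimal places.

Heun on (x,y): k1 = f(s_n, state_n); k2 = f(s_n + h, state_n + h·k1); state_{n+1} = state_n + (h/2)·(k1 + k2).
0.300000: (-0.700000, 0.400000)
  k1 = (0.445000, -0.601000)
  predictor → (-0.611000, 0.279800)
  k2 = (0.354800, -0.762730)
  → (-0.620020, 0.263627)
0.500000: (-0.620020, 0.263627)
  k1 = (0.338627, -0.766609)
  predictor → (-0.552295, 0.110305)
  k2 = (0.215305, -0.937487)
  → (-0.564627, 0.093217)
(x(0.7), y(0.7)) ≈ (-0.5646, 0.0932)

-0.5646, 0.0932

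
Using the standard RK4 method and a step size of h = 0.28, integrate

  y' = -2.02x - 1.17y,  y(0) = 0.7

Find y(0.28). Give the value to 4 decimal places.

RK4: k1 = f(x_n, y_n); k2 = f(x_n + h/2, y_n + (h/2)·k1); k3 = f(x_n + h/2, y_n + (h/2)·k2); k4 = f(x_n + h, y_n + h·k3); y_{n+1} = y_n + (h/6)·(k1 + 2k2 + 2k3 + k4).
x=0.000000, y=0.700000:
  k1 = f(0.000000, 0.700000) = -0.819000
  k2 = f(0.140000, 0.585340) = -0.967648
  k3 = f(0.140000, 0.564529) = -0.943299
  k4 = f(0.280000, 0.435876) = -1.075575
  y ← 0.700000 + (0.28/6)·(k1 + 2k2 + 2k3 + k4) = 0.433231
y(0.28) ≈ 0.4332

0.4332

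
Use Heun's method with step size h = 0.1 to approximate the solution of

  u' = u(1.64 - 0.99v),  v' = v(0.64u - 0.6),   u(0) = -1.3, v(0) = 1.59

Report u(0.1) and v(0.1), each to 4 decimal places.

-1.3233, 1.3782

Heun on (u,v): k1 = f(t_n, state_n); k2 = f(t_n + h, state_n + h·k1); state_{n+1} = state_n + (h/2)·(k1 + k2).
0.000000: (-1.300000, 1.590000)
  k1 = (-0.085670, -2.276880)
  predictor → (-1.308567, 1.362312)
  k2 = (-0.381200, -1.958300)
  → (-1.323344, 1.378241)
(u(0.1), v(0.1)) ≈ (-1.3233, 1.3782)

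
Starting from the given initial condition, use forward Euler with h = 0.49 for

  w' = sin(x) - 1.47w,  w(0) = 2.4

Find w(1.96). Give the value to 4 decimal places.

Euler: w_{n+1} = w_n + h·f(x_n, w_n).
x=0.000000, w=2.400000: f=-3.528000 → w ← 2.400000 + 0.49·(-3.528000) = 0.671280
x=0.490000, w=0.671280: f=-0.516156 → w ← 0.671280 + 0.49·(-0.516156) = 0.418364
x=0.980000, w=0.418364: f=0.215503 → w ← 0.418364 + 0.49·0.215503 = 0.523960
x=1.470000, w=0.523960: f=0.224703 → w ← 0.523960 + 0.49·0.224703 = 0.634065
w(1.96) ≈ 0.6341

0.6341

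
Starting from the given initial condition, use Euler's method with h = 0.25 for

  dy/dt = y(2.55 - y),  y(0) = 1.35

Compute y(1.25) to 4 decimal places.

2.5162

Euler: y_{n+1} = y_n + h·f(t_n, y_n).
t=0.000000, y=1.350000: f=1.620000 → y ← 1.350000 + 0.25·1.620000 = 1.755000
t=0.250000, y=1.755000: f=1.395225 → y ← 1.755000 + 0.25·1.395225 = 2.103806
t=0.500000, y=2.103806: f=0.938705 → y ← 2.103806 + 0.25·0.938705 = 2.338483
t=0.750000, y=2.338483: f=0.494630 → y ← 2.338483 + 0.25·0.494630 = 2.462140
t=1.000000, y=2.462140: f=0.216324 → y ← 2.462140 + 0.25·0.216324 = 2.516221
y(1.25) ≈ 2.5162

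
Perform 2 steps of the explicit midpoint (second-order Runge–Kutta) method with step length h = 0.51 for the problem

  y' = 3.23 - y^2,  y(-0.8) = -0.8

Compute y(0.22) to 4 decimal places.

Midpoint: k1 = f(t_n, y_n); k2 = f(t_n + h/2, y_n + (h/2)·k1); y_{n+1} = y_n + h·k2.
t=-0.800000, y=-0.800000:
  k1 = f(-0.800000, -0.800000) = 2.590000
  k2 = f(-0.545000, -0.139550) = 3.210526
  y ← -0.800000 + 0.51·3.210526 = 0.837368
t=-0.290000, y=0.837368:
  k1 = f(-0.290000, 0.837368) = 2.528815
  k2 = f(-0.035000, 1.482216) = 1.033036
  y ← 0.837368 + 0.51·1.033036 = 1.364217
y(0.22) ≈ 1.3642

1.3642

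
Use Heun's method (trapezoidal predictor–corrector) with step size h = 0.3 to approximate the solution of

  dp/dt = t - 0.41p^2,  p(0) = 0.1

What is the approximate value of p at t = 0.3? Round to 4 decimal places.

Heun: k1 = f(t_n, p_n); k2 = f(t_n + h, p_n + h·k1); p_{n+1} = p_n + (h/2)·(k1 + k2).
t=0.000000, p=0.100000:
  k1 = f(0.000000, 0.100000) = -0.004100
  k2 = f(0.300000, 0.098770) = 0.296000
  p ← 0.100000 + (0.3/2)·(-0.004100 + 0.296000) = 0.143785
p(0.3) ≈ 0.1438

0.1438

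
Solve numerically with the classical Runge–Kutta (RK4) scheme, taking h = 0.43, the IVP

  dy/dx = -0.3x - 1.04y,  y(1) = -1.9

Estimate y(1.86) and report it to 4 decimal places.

RK4: k1 = f(x_n, y_n); k2 = f(x_n + h/2, y_n + (h/2)·k1); k3 = f(x_n + h/2, y_n + (h/2)·k2); k4 = f(x_n + h, y_n + h·k3); y_{n+1} = y_n + (h/6)·(k1 + 2k2 + 2k3 + k4).
x=1.000000, y=-1.900000:
  k1 = f(1.000000, -1.900000) = 1.676000
  k2 = f(1.215000, -1.539660) = 1.236746
  k3 = f(1.215000, -1.634100) = 1.334964
  k4 = f(1.430000, -1.325966) = 0.950004
  y ← -1.900000 + (0.43/6)·(k1 + 2k2 + 2k3 + k4) = -1.343191
x=1.430000, y=-1.343191:
  k1 = f(1.430000, -1.343191) = 0.967919
  k2 = f(1.645000, -1.135089) = 0.686992
  k3 = f(1.645000, -1.195488) = 0.749807
  k4 = f(1.860000, -1.020774) = 0.503605
  y ← -1.343191 + (0.43/6)·(k1 + 2k2 + 2k3 + k4) = -1.031791
y(1.86) ≈ -1.0318

-1.0318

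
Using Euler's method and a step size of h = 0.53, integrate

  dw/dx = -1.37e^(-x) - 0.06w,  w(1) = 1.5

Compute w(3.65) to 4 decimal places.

Euler: w_{n+1} = w_n + h·f(x_n, w_n).
x=1.000000, w=1.500000: f=-0.593995 → w ← 1.500000 + 0.53·(-0.593995) = 1.185183
x=1.530000, w=1.185183: f=-0.367765 → w ← 1.185183 + 0.53·(-0.367765) = 0.990267
x=2.060000, w=0.990267: f=-0.234028 → w ← 0.990267 + 0.53·(-0.234028) = 0.866233
x=2.590000, w=0.866233: f=-0.154751 → w ← 0.866233 + 0.53·(-0.154751) = 0.784214
x=3.120000, w=0.784214: f=-0.107548 → w ← 0.784214 + 0.53·(-0.107548) = 0.727214
w(3.65) ≈ 0.7272

0.7272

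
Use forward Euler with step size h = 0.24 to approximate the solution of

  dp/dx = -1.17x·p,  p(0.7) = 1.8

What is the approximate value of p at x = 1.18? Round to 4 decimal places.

Euler: p_{n+1} = p_n + h·f(x_n, p_n).
x=0.700000, p=1.800000: f=-1.474200 → p ← 1.800000 + 0.24·(-1.474200) = 1.446192
x=0.940000, p=1.446192: f=-1.590522 → p ← 1.446192 + 0.24·(-1.590522) = 1.064467
p(1.18) ≈ 1.0645

1.0645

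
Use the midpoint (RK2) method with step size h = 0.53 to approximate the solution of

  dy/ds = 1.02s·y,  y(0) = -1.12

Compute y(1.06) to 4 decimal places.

-1.9096

Midpoint: k1 = f(s_n, y_n); k2 = f(s_n + h/2, y_n + (h/2)·k1); y_{n+1} = y_n + h·k2.
s=0.000000, y=-1.120000:
  k1 = f(0.000000, -1.120000) = 0.000000
  k2 = f(0.265000, -1.120000) = -0.302736
  y ← -1.120000 + 0.53·(-0.302736) = -1.280450
s=0.530000, y=-1.280450:
  k1 = f(0.530000, -1.280450) = -0.692211
  k2 = f(0.795000, -1.463886) = -1.187065
  y ← -1.280450 + 0.53·(-1.187065) = -1.909595
y(1.06) ≈ -1.9096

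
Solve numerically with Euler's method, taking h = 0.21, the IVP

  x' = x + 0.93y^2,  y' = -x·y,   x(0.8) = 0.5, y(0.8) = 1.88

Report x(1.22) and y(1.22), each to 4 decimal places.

2.1202, 1.2249

Euler on (x,y): x_{n+1} = x_n + h·x', y_{n+1} = y_n + h·y'.
0.800000: (0.500000, 1.880000); f=(3.786992, -0.940000) → (1.295268, 1.682600)
1.010000: (1.295268, 1.682600); f=(3.928231, -2.179418) → (2.120197, 1.224922)
(x(1.22), y(1.22)) ≈ (2.1202, 1.2249)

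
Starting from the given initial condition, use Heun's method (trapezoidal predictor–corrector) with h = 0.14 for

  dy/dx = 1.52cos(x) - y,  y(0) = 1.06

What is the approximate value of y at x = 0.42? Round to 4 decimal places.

Heun: k1 = f(x_n, y_n); k2 = f(x_n + h, y_n + h·k1); y_{n+1} = y_n + (h/2)·(k1 + k2).
x=0.000000, y=1.060000:
  k1 = f(0.000000, 1.060000) = 0.460000
  k2 = f(0.140000, 1.124400) = 0.380728
  y ← 1.060000 + (0.14/2)·(0.460000 + 0.380728) = 1.118851
x=0.140000, y=1.118851:
  k1 = f(0.140000, 1.118851) = 0.386277
  k2 = f(0.280000, 1.172930) = 0.287874
  y ← 1.118851 + (0.14/2)·(0.386277 + 0.287874) = 1.166042
x=0.280000, y=1.166042:
  k1 = f(0.280000, 1.166042) = 0.294763
  k2 = f(0.420000, 1.207308) = 0.180587
  y ← 1.166042 + (0.14/2)·(0.294763 + 0.180587) = 1.199316
y(0.42) ≈ 1.1993

1.1993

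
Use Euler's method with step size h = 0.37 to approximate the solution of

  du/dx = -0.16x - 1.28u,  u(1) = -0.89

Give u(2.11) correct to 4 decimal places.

-0.2919

Euler: u_{n+1} = u_n + h·f(x_n, u_n).
x=1.000000, u=-0.890000: f=0.979200 → u ← -0.890000 + 0.37·0.979200 = -0.527696
x=1.370000, u=-0.527696: f=0.456251 → u ← -0.527696 + 0.37·0.456251 = -0.358883
x=1.740000, u=-0.358883: f=0.180970 → u ← -0.358883 + 0.37·0.180970 = -0.291924
u(2.11) ≈ -0.2919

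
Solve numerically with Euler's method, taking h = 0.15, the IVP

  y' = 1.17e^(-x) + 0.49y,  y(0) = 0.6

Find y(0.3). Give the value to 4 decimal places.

1.0309

Euler: y_{n+1} = y_n + h·f(x_n, y_n).
x=0.000000, y=0.600000: f=1.464000 → y ← 0.600000 + 0.15·1.464000 = 0.819600
x=0.150000, y=0.819600: f=1.408632 → y ← 0.819600 + 0.15·1.408632 = 1.030895
y(0.3) ≈ 1.0309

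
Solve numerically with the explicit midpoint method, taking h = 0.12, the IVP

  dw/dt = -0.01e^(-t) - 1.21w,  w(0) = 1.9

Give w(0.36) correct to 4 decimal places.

Midpoint: k1 = f(t_n, w_n); k2 = f(t_n + h/2, w_n + (h/2)·k1); w_{n+1} = w_n + h·k2.
t=0.000000, w=1.900000:
  k1 = f(0.000000, 1.900000) = -2.309000
  k2 = f(0.060000, 1.761460) = -2.140784
  w ← 1.900000 + 0.12·(-2.140784) = 1.643106
t=0.120000, w=1.643106:
  k1 = f(0.120000, 1.643106) = -1.997027
  k2 = f(0.180000, 1.523284) = -1.851527
  w ← 1.643106 + 0.12·(-1.851527) = 1.420923
t=0.240000, w=1.420923:
  k1 = f(0.240000, 1.420923) = -1.727183
  k2 = f(0.300000, 1.317292) = -1.601331
  w ← 1.420923 + 0.12·(-1.601331) = 1.228763
w(0.36) ≈ 1.2288

1.2288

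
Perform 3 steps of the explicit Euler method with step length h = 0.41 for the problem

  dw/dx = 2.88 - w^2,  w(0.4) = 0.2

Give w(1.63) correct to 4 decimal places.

Euler: w_{n+1} = w_n + h·f(x_n, w_n).
x=0.400000, w=0.200000: f=2.840000 → w ← 0.200000 + 0.41·2.840000 = 1.364400
x=0.810000, w=1.364400: f=1.018413 → w ← 1.364400 + 0.41·1.018413 = 1.781949
x=1.220000, w=1.781949: f=-0.295343 → w ← 1.781949 + 0.41·(-0.295343) = 1.660859
w(1.63) ≈ 1.6609

1.6609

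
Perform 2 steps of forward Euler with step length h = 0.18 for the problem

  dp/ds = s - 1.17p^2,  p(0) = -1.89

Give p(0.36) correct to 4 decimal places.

Euler: p_{n+1} = p_n + h·f(s_n, p_n).
s=0.000000, p=-1.890000: f=-4.179357 → p ← -1.890000 + 0.18·(-4.179357) = -2.642284
s=0.180000, p=-2.642284: f=-7.988549 → p ← -2.642284 + 0.18·(-7.988549) = -4.080223
p(0.36) ≈ -4.0802

-4.0802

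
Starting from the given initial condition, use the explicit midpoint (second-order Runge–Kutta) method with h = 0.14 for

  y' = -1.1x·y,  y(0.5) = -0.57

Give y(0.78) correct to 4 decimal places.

Midpoint: k1 = f(x_n, y_n); k2 = f(x_n + h/2, y_n + (h/2)·k1); y_{n+1} = y_n + h·k2.
x=0.500000, y=-0.570000:
  k1 = f(0.500000, -0.570000) = 0.313500
  k2 = f(0.570000, -0.548055) = 0.343630
  y ← -0.570000 + 0.14·0.343630 = -0.521892
x=0.640000, y=-0.521892:
  k1 = f(0.640000, -0.521892) = 0.367412
  k2 = f(0.710000, -0.496173) = 0.387511
  y ← -0.521892 + 0.14·0.387511 = -0.467640
y(0.78) ≈ -0.4676

-0.4676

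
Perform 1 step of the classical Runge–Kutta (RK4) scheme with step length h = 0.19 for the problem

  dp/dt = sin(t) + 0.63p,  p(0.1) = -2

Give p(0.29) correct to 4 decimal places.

RK4: k1 = f(t_n, p_n); k2 = f(t_n + h/2, p_n + (h/2)·k1); k3 = f(t_n + h/2, p_n + (h/2)·k2); k4 = f(t_n + h, p_n + h·k3); p_{n+1} = p_n + (h/6)·(k1 + 2k2 + 2k3 + k4).
t=0.100000, p=-2.000000:
  k1 = f(0.100000, -2.000000) = -1.160167
  k2 = f(0.195000, -2.110216) = -1.135669
  k3 = f(0.195000, -2.107889) = -1.134203
  k4 = f(0.290000, -2.215499) = -1.109812
  p ← -2.000000 + (0.19/6)·(k1 + 2k2 + 2k3 + k4) = -2.215641
p(0.29) ≈ -2.2156

-2.2156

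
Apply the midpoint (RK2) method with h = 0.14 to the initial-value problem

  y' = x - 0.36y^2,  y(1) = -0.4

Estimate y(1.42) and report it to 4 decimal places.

0.1010

Midpoint: k1 = f(x_n, y_n); k2 = f(x_n + h/2, y_n + (h/2)·k1); y_{n+1} = y_n + h·k2.
x=1.000000, y=-0.400000:
  k1 = f(1.000000, -0.400000) = 0.942400
  k2 = f(1.070000, -0.334032) = 1.029832
  y ← -0.400000 + 0.14·1.029832 = -0.255823
x=1.140000, y=-0.255823:
  k1 = f(1.140000, -0.255823) = 1.116440
  k2 = f(1.210000, -0.177673) = 1.198636
  y ← -0.255823 + 0.14·1.198636 = -0.088015
x=1.280000, y=-0.088015:
  k1 = f(1.280000, -0.088015) = 1.277211
  k2 = f(1.350000, 0.001390) = 1.349999
  y ← -0.088015 + 0.14·1.349999 = 0.100985
y(1.42) ≈ 0.1010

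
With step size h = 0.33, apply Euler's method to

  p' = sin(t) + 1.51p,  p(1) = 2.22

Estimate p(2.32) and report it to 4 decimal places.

13.6352

Euler: p_{n+1} = p_n + h·f(t_n, p_n).
t=1.000000, p=2.220000: f=4.193671 → p ← 2.220000 + 0.33·4.193671 = 3.603911
t=1.330000, p=3.603911: f=6.413055 → p ← 3.603911 + 0.33·6.413055 = 5.720219
t=1.660000, p=5.720219: f=9.633555 → p ← 5.720219 + 0.33·9.633555 = 8.899293
t=1.990000, p=8.899293: f=14.351345 → p ← 8.899293 + 0.33·14.351345 = 13.635237
p(2.32) ≈ 13.6352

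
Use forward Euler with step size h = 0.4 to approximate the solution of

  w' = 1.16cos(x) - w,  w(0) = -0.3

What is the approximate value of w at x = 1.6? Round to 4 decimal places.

0.5773

Euler: w_{n+1} = w_n + h·f(x_n, w_n).
x=0.000000, w=-0.300000: f=1.460000 → w ← -0.300000 + 0.4·1.460000 = 0.284000
x=0.400000, w=0.284000: f=0.784431 → w ← 0.284000 + 0.4·0.784431 = 0.597772
x=0.800000, w=0.597772: f=0.210407 → w ← 0.597772 + 0.4·0.210407 = 0.681935
x=1.200000, w=0.681935: f=-0.261600 → w ← 0.681935 + 0.4·(-0.261600) = 0.577295
w(1.6) ≈ 0.5773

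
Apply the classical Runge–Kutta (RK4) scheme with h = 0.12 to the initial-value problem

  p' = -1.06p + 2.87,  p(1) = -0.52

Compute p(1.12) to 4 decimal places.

-0.1345

RK4: k1 = f(t_n, p_n); k2 = f(t_n + h/2, p_n + (h/2)·k1); k3 = f(t_n + h/2, p_n + (h/2)·k2); k4 = f(t_n + h, p_n + h·k3); p_{n+1} = p_n + (h/6)·(k1 + 2k2 + 2k3 + k4).
t=1.000000, p=-0.520000:
  k1 = f(1.000000, -0.520000) = 3.421200
  k2 = f(1.060000, -0.314728) = 3.203612
  k3 = f(1.060000, -0.327783) = 3.217450
  k4 = f(1.120000, -0.133906) = 3.011940
  p ← -0.520000 + (0.12/6)·(k1 + 2k2 + 2k3 + k4) = -0.134495
p(1.12) ≈ -0.1345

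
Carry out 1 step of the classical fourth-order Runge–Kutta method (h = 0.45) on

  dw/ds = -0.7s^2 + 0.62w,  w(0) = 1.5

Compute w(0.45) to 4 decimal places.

1.9598

RK4: k1 = f(s_n, w_n); k2 = f(s_n + h/2, w_n + (h/2)·k1); k3 = f(s_n + h/2, w_n + (h/2)·k2); k4 = f(s_n + h, w_n + h·k3); w_{n+1} = w_n + (h/6)·(k1 + 2k2 + 2k3 + k4).
s=0.000000, w=1.500000:
  k1 = f(0.000000, 1.500000) = 0.930000
  k2 = f(0.225000, 1.709250) = 1.024297
  k3 = f(0.225000, 1.730467) = 1.037452
  k4 = f(0.450000, 1.966853) = 1.077699
  w ← 1.500000 + (0.45/6)·(k1 + 2k2 + 2k3 + k4) = 1.959840
w(0.45) ≈ 1.9598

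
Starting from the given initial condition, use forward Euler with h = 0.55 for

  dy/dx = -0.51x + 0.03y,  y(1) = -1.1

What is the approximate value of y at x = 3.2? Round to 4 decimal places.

-3.2604

Euler: y_{n+1} = y_n + h·f(x_n, y_n).
x=1.000000, y=-1.100000: f=-0.543000 → y ← -1.100000 + 0.55·(-0.543000) = -1.398650
x=1.550000, y=-1.398650: f=-0.832460 → y ← -1.398650 + 0.55·(-0.832460) = -1.856503
x=2.100000, y=-1.856503: f=-1.126695 → y ← -1.856503 + 0.55·(-1.126695) = -2.476185
x=2.650000, y=-2.476185: f=-1.425786 → y ← -2.476185 + 0.55·(-1.425786) = -3.260367
y(3.2) ≈ -3.2604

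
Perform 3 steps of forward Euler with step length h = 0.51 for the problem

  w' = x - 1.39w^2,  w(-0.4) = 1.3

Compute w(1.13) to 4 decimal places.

0.2609

Euler: w_{n+1} = w_n + h·f(x_n, w_n).
x=-0.400000, w=1.300000: f=-2.749100 → w ← 1.300000 + 0.51·(-2.749100) = -0.102041
x=0.110000, w=-0.102041: f=0.095527 → w ← -0.102041 + 0.51·0.095527 = -0.053322
x=0.620000, w=-0.053322: f=0.616048 → w ← -0.053322 + 0.51·0.616048 = 0.260862
w(1.13) ≈ 0.2609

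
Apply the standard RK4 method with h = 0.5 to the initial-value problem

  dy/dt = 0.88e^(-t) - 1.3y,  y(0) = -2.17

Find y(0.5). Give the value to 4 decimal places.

-0.8879

RK4: k1 = f(t_n, y_n); k2 = f(t_n + h/2, y_n + (h/2)·k1); k3 = f(t_n + h/2, y_n + (h/2)·k2); k4 = f(t_n + h, y_n + h·k3); y_{n+1} = y_n + (h/6)·(k1 + 2k2 + 2k3 + k4).
t=0.000000, y=-2.170000:
  k1 = f(0.000000, -2.170000) = 3.701000
  k2 = f(0.250000, -1.244750) = 2.303520
  k3 = f(0.250000, -1.594120) = 2.757701
  k4 = f(0.500000, -0.791150) = 1.562241
  y ← -2.170000 + (0.5/6)·(k1 + 2k2 + 2k3 + k4) = -0.887860
y(0.5) ≈ -0.8879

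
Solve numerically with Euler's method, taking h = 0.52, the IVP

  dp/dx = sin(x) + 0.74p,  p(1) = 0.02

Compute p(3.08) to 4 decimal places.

Euler: p_{n+1} = p_n + h·f(x_n, p_n).
x=1.000000, p=0.020000: f=0.856271 → p ← 0.020000 + 0.52·0.856271 = 0.465261
x=1.520000, p=0.465261: f=1.343003 → p ← 0.465261 + 0.52·1.343003 = 1.163623
x=2.040000, p=1.163623: f=1.753009 → p ← 1.163623 + 0.52·1.753009 = 2.075187
x=2.560000, p=2.075187: f=2.084994 → p ← 2.075187 + 0.52·2.084994 = 3.159384
p(3.08) ≈ 3.1594

3.1594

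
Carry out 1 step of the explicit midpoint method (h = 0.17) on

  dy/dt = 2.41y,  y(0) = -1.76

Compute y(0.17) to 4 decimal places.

-2.6288

Midpoint: k1 = f(t_n, y_n); k2 = f(t_n + h/2, y_n + (h/2)·k1); y_{n+1} = y_n + h·k2.
t=0.000000, y=-1.760000:
  k1 = f(0.000000, -1.760000) = -4.241600
  k2 = f(0.085000, -2.120536) = -5.110492
  y ← -1.760000 + 0.17·(-5.110492) = -2.628784
y(0.17) ≈ -2.6288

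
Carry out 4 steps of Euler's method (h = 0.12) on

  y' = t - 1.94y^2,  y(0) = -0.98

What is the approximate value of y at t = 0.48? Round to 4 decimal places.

Euler: y_{n+1} = y_n + h·f(t_n, y_n).
t=0.000000, y=-0.980000: f=-1.863176 → y ← -0.980000 + 0.12·(-1.863176) = -1.203581
t=0.120000, y=-1.203581: f=-2.690299 → y ← -1.203581 + 0.12·(-2.690299) = -1.526417
t=0.240000, y=-1.526417: f=-4.280100 → y ← -1.526417 + 0.12·(-4.280100) = -2.040029
t=0.360000, y=-2.040029: f=-7.713734 → y ← -2.040029 + 0.12·(-7.713734) = -2.965677
y(0.48) ≈ -2.9657

-2.9657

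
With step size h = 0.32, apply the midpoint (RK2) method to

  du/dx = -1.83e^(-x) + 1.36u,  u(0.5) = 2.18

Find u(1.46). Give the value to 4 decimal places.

Midpoint: k1 = f(x_n, u_n); k2 = f(x_n + h/2, u_n + (h/2)·k1); u_{n+1} = u_n + h·k2.
x=0.500000, u=2.180000:
  k1 = f(0.500000, 2.180000) = 1.854849
  k2 = f(0.660000, 2.476776) = 2.422577
  u ← 2.180000 + 0.32·2.422577 = 2.955225
x=0.820000, u=2.955225:
  k1 = f(0.820000, 2.955225) = 3.213116
  k2 = f(0.980000, 3.469323) = 4.031460
  u ← 2.955225 + 0.32·4.031460 = 4.245292
x=1.140000, u=4.245292:
  k1 = f(1.140000, 4.245292) = 5.188328
  k2 = f(1.300000, 5.075424) = 6.403844
  u ← 4.245292 + 0.32·6.403844 = 6.294522
u(1.46) ≈ 6.2945

6.2945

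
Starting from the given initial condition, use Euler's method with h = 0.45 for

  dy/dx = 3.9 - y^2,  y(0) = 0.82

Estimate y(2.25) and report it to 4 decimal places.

Euler: y_{n+1} = y_n + h·f(x_n, y_n).
x=0.000000, y=0.820000: f=3.227600 → y ← 0.820000 + 0.45·3.227600 = 2.272420
x=0.450000, y=2.272420: f=-1.263893 → y ← 2.272420 + 0.45·(-1.263893) = 1.703668
x=0.900000, y=1.703668: f=0.997514 → y ← 1.703668 + 0.45·0.997514 = 2.152550
x=1.350000, y=2.152550: f=-0.733470 → y ← 2.152550 + 0.45·(-0.733470) = 1.822488
x=1.800000, y=1.822488: f=0.578537 → y ← 1.822488 + 0.45·0.578537 = 2.082830
y(2.25) ≈ 2.0828

2.0828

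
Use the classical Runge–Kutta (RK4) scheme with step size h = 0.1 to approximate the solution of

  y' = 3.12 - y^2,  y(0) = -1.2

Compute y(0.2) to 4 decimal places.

-0.7807

RK4: k1 = f(x_n, y_n); k2 = f(x_n + h/2, y_n + (h/2)·k1); k3 = f(x_n + h/2, y_n + (h/2)·k2); k4 = f(x_n + h, y_n + h·k3); y_{n+1} = y_n + (h/6)·(k1 + 2k2 + 2k3 + k4).
x=0.000000, y=-1.200000:
  k1 = f(0.000000, -1.200000) = 1.680000
  k2 = f(0.050000, -1.116000) = 1.874544
  k3 = f(0.050000, -1.106273) = 1.896160
  k4 = f(0.100000, -1.010384) = 2.099124
  y ← -1.200000 + (0.1/6)·(k1 + 2k2 + 2k3 + k4) = -1.011324
x=0.100000, y=-1.011324:
  k1 = f(0.100000, -1.011324) = 2.097223
  k2 = f(0.150000, -0.906463) = 2.298324
  k3 = f(0.150000, -0.896408) = 2.316452
  k4 = f(0.200000, -0.779679) = 2.512100
  y ← -1.011324 + (0.1/6)·(k1 + 2k2 + 2k3 + k4) = -0.780677
y(0.2) ≈ -0.7807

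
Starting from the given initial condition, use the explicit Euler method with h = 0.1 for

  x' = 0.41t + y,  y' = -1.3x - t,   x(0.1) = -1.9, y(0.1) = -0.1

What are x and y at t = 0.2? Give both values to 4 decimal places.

Euler on (x,y): x_{n+1} = x_n + h·x', y_{n+1} = y_n + h·y'.
0.100000: (-1.900000, -0.100000); f=(-0.059000, 2.370000) → (-1.905900, 0.137000)
(x(0.2), y(0.2)) ≈ (-1.9059, 0.1370)

-1.9059, 0.1370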